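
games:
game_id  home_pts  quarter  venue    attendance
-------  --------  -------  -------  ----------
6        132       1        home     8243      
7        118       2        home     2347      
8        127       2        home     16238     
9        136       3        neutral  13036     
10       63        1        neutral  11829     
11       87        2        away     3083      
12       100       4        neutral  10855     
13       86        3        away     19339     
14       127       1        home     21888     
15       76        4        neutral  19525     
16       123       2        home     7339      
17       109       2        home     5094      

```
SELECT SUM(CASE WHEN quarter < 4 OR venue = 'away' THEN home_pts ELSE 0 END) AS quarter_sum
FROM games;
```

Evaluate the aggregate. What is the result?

1108

game_id=6: ✓ → 132
game_id=7: ✓ → 118
game_id=8: ✓ → 127
game_id=9: ✓ → 136
game_id=10: ✓ → 63
game_id=11: ✓ → 87
game_id=12: ✗
game_id=13: ✓ → 86
game_id=14: ✓ → 127
game_id=15: ✗
game_id=16: ✓ → 123
game_id=17: ✓ → 109
quarter_sum = 132 + 118 + 127 + 136 + 63 + 87 + 86 + 127 + 123 + 109 = 1108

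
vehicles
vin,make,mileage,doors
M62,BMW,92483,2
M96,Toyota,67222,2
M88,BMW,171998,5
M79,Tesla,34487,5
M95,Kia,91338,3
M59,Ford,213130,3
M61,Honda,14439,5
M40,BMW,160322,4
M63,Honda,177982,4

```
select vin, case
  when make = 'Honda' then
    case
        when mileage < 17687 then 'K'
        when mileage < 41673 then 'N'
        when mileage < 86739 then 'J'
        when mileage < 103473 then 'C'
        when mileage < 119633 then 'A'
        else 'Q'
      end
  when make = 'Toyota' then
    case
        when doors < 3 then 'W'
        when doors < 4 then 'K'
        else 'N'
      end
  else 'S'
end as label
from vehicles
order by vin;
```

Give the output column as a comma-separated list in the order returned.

vin=M40: make='BMW' → outer ELSE → S
vin=M59: make='Ford' → outer ELSE → S
vin=M61: make='Honda' → inner[mileage < 17687] → K
vin=M62: make='BMW' → outer ELSE → S
vin=M63: make='Honda' → inner[ELSE] → Q
vin=M79: make='Tesla' → outer ELSE → S
vin=M88: make='BMW' → outer ELSE → S
vin=M95: make='Kia' → outer ELSE → S
vin=M96: make='Toyota' → inner[doors < 3] → W

S, S, K, S, Q, S, S, S, W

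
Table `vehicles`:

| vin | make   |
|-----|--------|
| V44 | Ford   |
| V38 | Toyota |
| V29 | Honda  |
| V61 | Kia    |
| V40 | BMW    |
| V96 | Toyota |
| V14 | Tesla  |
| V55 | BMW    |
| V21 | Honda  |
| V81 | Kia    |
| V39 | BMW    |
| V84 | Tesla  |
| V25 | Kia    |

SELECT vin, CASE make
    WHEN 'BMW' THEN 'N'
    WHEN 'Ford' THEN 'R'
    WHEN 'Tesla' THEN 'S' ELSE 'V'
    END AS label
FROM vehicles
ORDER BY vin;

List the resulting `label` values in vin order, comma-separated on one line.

vin=V14: make='Tesla' → S
vin=V21: ELSE → V
vin=V25: ELSE → V
vin=V29: ELSE → V
vin=V38: ELSE → V
vin=V39: make='BMW' → N
vin=V40: make='BMW' → N
vin=V44: make='Ford' → R
vin=V55: make='BMW' → N
vin=V61: ELSE → V
vin=V81: ELSE → V
vin=V84: make='Tesla' → S
vin=V96: ELSE → V

S, V, V, V, V, N, N, R, N, V, V, S, V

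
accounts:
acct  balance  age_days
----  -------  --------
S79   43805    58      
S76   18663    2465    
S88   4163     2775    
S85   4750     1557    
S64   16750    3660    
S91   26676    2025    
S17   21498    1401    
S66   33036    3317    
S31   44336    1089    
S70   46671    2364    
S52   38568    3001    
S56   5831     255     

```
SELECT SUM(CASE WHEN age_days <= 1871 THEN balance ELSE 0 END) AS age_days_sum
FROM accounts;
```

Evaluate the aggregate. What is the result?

120220

acct=S79: ✓ → 43805
acct=S76: ✗
acct=S88: ✗
acct=S85: ✓ → 4750
acct=S64: ✗
acct=S91: ✗
acct=S17: ✓ → 21498
acct=S66: ✗
acct=S31: ✓ → 44336
acct=S70: ✗
acct=S52: ✗
acct=S56: ✓ → 5831
age_days_sum = 43805 + 4750 + 21498 + 44336 + 5831 = 120220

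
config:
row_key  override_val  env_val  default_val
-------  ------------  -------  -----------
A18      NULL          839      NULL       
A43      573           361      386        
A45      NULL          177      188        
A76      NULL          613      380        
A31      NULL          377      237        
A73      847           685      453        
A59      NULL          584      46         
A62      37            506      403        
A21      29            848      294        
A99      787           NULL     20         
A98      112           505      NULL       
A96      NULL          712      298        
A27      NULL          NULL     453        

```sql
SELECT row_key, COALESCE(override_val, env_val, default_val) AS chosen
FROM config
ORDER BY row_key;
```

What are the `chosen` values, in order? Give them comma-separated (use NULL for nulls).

839, 29, 453, 377, 573, 177, 584, 37, 847, 613, 712, 112, 787

row_key=A18: override_val=NULL, env_val=839 → 839
row_key=A21: override_val=29 → 29
row_key=A27: override_val=NULL, env_val=NULL, default_val=453 → 453
row_key=A31: override_val=NULL, env_val=377 → 377
row_key=A43: override_val=573 → 573
row_key=A45: override_val=NULL, env_val=177 → 177
row_key=A59: override_val=NULL, env_val=584 → 584
row_key=A62: override_val=37 → 37
row_key=A73: override_val=847 → 847
row_key=A76: override_val=NULL, env_val=613 → 613
row_key=A96: override_val=NULL, env_val=712 → 712
row_key=A98: override_val=112 → 112
row_key=A99: override_val=787 → 787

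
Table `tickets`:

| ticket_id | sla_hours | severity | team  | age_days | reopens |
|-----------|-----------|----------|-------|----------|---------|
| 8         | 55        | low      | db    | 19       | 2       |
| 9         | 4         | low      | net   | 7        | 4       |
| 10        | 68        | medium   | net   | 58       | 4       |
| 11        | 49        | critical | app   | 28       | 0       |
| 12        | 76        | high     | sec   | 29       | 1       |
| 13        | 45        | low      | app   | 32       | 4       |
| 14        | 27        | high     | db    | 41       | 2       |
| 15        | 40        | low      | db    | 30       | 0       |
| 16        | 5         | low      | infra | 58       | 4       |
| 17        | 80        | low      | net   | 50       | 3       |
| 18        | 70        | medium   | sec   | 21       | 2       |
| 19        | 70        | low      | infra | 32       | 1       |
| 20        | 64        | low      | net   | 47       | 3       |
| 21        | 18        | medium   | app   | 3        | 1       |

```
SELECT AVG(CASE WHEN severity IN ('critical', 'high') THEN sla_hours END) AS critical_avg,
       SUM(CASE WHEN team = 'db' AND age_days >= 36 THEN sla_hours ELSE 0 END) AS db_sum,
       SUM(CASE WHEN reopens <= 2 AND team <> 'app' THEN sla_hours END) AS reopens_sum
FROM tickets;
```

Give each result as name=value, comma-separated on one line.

critical_avg=50.6666666667, db_sum=27, reopens_sum=338

[critical_avg: severity IN ('critical', 'high')]
ticket_id=8: ✗
ticket_id=9: ✗
ticket_id=10: ✗
ticket_id=11: ✓ → 49
ticket_id=12: ✓ → 76
ticket_id=13: ✗
ticket_id=14: ✓ → 27
ticket_id=15: ✗
ticket_id=16: ✗
ticket_id=17: ✗
ticket_id=18: ✗
ticket_id=19: ✗
ticket_id=20: ✗
ticket_id=21: ✗
critical_avg = (49 + 76 + 27) / 3 = 50.6666666667
—
[db_sum: team = 'db' AND age_days >= 36]
ticket_id=8: ✗
ticket_id=9: ✗
ticket_id=10: ✗
ticket_id=11: ✗
ticket_id=12: ✗
ticket_id=13: ✗
ticket_id=14: ✓ → 27
ticket_id=15: ✗
ticket_id=16: ✗
ticket_id=17: ✗
ticket_id=18: ✗
ticket_id=19: ✗
ticket_id=20: ✗
ticket_id=21: ✗
db_sum = 27
—
[reopens_sum: reopens <= 2 AND team <> 'app']
ticket_id=8: ✓ → 55
ticket_id=9: ✗
ticket_id=10: ✗
ticket_id=11: ✗
ticket_id=12: ✓ → 76
ticket_id=13: ✗
ticket_id=14: ✓ → 27
ticket_id=15: ✓ → 40
ticket_id=16: ✗
ticket_id=17: ✗
ticket_id=18: ✓ → 70
ticket_id=19: ✓ → 70
ticket_id=20: ✗
ticket_id=21: ✗
reopens_sum = 55 + 76 + 27 + 40 + 70 + 70 = 338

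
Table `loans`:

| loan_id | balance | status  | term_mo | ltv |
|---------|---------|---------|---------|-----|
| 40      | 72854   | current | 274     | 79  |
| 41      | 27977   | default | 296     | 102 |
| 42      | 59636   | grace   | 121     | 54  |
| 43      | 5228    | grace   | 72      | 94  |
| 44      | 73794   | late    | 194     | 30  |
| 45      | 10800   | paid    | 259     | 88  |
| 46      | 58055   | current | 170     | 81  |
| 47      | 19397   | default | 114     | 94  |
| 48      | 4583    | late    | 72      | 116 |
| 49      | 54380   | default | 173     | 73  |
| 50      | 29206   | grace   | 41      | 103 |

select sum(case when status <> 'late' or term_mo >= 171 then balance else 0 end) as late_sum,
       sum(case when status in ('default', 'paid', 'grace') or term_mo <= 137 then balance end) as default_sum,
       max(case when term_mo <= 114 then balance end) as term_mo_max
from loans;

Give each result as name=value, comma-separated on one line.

[late_sum: status <> 'late' or term_mo >= 171]
loan_id=40: ✓ → 72854
loan_id=41: ✓ → 27977
loan_id=42: ✓ → 59636
loan_id=43: ✓ → 5228
loan_id=44: ✓ → 73794
loan_id=45: ✓ → 10800
loan_id=46: ✓ → 58055
loan_id=47: ✓ → 19397
loan_id=48: ✗
loan_id=49: ✓ → 54380
loan_id=50: ✓ → 29206
late_sum = 72854 + 27977 + 59636 + 5228 + 73794 + 10800 + 58055 + 19397 + 54380 + 29206 = 411327
—
[default_sum: status in ('default', 'paid', 'grace') or term_mo <= 137]
loan_id=40: ✗
loan_id=41: ✓ → 27977
loan_id=42: ✓ → 59636
loan_id=43: ✓ → 5228
loan_id=44: ✗
loan_id=45: ✓ → 10800
loan_id=46: ✗
loan_id=47: ✓ → 19397
loan_id=48: ✓ → 4583
loan_id=49: ✓ → 54380
loan_id=50: ✓ → 29206
default_sum = 27977 + 59636 + 5228 + 10800 + 19397 + 4583 + 54380 + 29206 = 211207
—
[term_mo_max: term_mo <= 114]
loan_id=40: ✗
loan_id=41: ✗
loan_id=42: ✗
loan_id=43: ✓ → 5228
loan_id=44: ✗
loan_id=45: ✗
loan_id=46: ✗
loan_id=47: ✓ → 19397
loan_id=48: ✓ → 4583
loan_id=49: ✗
loan_id=50: ✓ → 29206
term_mo_max = MAX(5228, 19397, 4583, 29206) = 29206

late_sum=411327, default_sum=211207, term_mo_max=29206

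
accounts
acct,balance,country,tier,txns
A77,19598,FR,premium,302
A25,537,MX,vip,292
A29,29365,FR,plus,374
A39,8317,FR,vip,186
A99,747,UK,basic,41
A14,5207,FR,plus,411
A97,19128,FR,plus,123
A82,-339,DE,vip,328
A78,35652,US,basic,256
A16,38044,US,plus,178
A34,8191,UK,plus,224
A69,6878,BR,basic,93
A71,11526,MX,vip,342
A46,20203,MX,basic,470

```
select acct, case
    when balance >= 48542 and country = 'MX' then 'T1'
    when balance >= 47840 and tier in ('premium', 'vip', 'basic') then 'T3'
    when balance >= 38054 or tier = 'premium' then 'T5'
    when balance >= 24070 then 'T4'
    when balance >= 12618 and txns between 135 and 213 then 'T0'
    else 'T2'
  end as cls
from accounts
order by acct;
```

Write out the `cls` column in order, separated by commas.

T2, T4, T2, T4, T2, T2, T2, T2, T2, T5, T4, T2, T2, T2

acct=A14: ELSE → T2
acct=A16: balance >= 24070 → T4
acct=A25: ELSE → T2
acct=A29: balance >= 24070 → T4
acct=A34: ELSE → T2
acct=A39: ELSE → T2
acct=A46: ELSE → T2
acct=A69: ELSE → T2
acct=A71: ELSE → T2
acct=A77: balance >= 38054 or tier = 'premium' → T5
acct=A78: balance >= 24070 → T4
acct=A82: ELSE → T2
acct=A97: ELSE → T2
acct=A99: ELSE → T2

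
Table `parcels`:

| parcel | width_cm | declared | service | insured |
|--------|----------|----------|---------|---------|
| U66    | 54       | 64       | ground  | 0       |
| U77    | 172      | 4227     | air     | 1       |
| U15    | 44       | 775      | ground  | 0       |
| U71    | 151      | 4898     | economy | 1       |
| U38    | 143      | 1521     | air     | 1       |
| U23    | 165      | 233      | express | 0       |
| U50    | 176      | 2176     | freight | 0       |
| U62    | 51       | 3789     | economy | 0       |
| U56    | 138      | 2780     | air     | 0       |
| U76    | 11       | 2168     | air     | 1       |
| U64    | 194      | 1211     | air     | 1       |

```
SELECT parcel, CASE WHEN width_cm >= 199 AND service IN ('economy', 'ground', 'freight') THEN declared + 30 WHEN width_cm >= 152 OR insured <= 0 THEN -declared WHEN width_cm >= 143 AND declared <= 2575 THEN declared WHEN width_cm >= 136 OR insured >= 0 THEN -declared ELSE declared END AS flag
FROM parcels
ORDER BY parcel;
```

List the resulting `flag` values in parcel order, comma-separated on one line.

parcel=U15: width_cm >= 152 OR insured <= 0 → -775
parcel=U23: width_cm >= 152 OR insured <= 0 → -233
parcel=U38: width_cm >= 143 AND declared <= 2575 → 1521
parcel=U50: width_cm >= 152 OR insured <= 0 → -2176
parcel=U56: width_cm >= 152 OR insured <= 0 → -2780
parcel=U62: width_cm >= 152 OR insured <= 0 → -3789
parcel=U64: width_cm >= 152 OR insured <= 0 → -1211
parcel=U66: width_cm >= 152 OR insured <= 0 → -64
parcel=U71: width_cm >= 136 OR insured >= 0 → -4898
parcel=U76: width_cm >= 136 OR insured >= 0 → -2168
parcel=U77: width_cm >= 152 OR insured <= 0 → -4227

-775, -233, 1521, -2176, -2780, -3789, -1211, -64, -4898, -2168, -4227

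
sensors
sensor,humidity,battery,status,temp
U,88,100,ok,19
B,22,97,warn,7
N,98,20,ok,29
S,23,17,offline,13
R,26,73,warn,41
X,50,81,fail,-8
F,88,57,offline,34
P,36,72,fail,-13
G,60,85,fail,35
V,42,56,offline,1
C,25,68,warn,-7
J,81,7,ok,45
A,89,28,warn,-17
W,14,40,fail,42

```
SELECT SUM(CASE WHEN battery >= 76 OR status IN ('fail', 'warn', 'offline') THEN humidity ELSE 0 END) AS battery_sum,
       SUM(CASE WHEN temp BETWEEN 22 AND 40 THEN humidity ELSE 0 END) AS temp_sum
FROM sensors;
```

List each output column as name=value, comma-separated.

[battery_sum: battery >= 76 OR status IN ('fail', 'warn', 'offline')]
sensor=U: ✓ → 88
sensor=B: ✓ → 22
sensor=N: ✗
sensor=S: ✓ → 23
sensor=R: ✓ → 26
sensor=X: ✓ → 50
sensor=F: ✓ → 88
sensor=P: ✓ → 36
sensor=G: ✓ → 60
sensor=V: ✓ → 42
sensor=C: ✓ → 25
sensor=J: ✗
sensor=A: ✓ → 89
sensor=W: ✓ → 14
battery_sum = 88 + 22 + 23 + 26 + 50 + 88 + 36 + 60 + 42 + 25 + 89 + 14 = 563
—
[temp_sum: temp BETWEEN 22 AND 40]
sensor=U: ✗
sensor=B: ✗
sensor=N: ✓ → 98
sensor=S: ✗
sensor=R: ✗
sensor=X: ✗
sensor=F: ✓ → 88
sensor=P: ✗
sensor=G: ✓ → 60
sensor=V: ✗
sensor=C: ✗
sensor=J: ✗
sensor=A: ✗
sensor=W: ✗
temp_sum = 98 + 88 + 60 = 246

battery_sum=563, temp_sum=246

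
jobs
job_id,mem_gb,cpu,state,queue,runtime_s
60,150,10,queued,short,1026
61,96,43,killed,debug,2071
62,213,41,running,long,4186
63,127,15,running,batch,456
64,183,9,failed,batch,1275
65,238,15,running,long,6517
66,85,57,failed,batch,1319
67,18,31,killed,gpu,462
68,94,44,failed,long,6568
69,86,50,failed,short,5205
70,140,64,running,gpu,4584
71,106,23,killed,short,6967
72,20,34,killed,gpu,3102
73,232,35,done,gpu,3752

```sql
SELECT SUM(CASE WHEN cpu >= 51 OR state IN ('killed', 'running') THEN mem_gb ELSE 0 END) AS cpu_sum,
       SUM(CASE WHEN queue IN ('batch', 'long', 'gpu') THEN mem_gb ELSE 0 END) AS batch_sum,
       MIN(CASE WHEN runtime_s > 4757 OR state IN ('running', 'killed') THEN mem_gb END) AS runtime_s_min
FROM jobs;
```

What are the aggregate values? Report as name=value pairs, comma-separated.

[cpu_sum: cpu >= 51 OR state IN ('killed', 'running')]
job_id=60: ✗
job_id=61: ✓ → 96
job_id=62: ✓ → 213
job_id=63: ✓ → 127
job_id=64: ✗
job_id=65: ✓ → 238
job_id=66: ✓ → 85
job_id=67: ✓ → 18
job_id=68: ✗
job_id=69: ✗
job_id=70: ✓ → 140
job_id=71: ✓ → 106
job_id=72: ✓ → 20
job_id=73: ✗
cpu_sum = 96 + 213 + 127 + 238 + 85 + 18 + 140 + 106 + 20 = 1043
—
[batch_sum: queue IN ('batch', 'long', 'gpu')]
job_id=60: ✗
job_id=61: ✗
job_id=62: ✓ → 213
job_id=63: ✓ → 127
job_id=64: ✓ → 183
job_id=65: ✓ → 238
job_id=66: ✓ → 85
job_id=67: ✓ → 18
job_id=68: ✓ → 94
job_id=69: ✗
job_id=70: ✓ → 140
job_id=71: ✗
job_id=72: ✓ → 20
job_id=73: ✓ → 232
batch_sum = 213 + 127 + 183 + 238 + 85 + 18 + 94 + 140 + 20 + 232 = 1350
—
[runtime_s_min: runtime_s > 4757 OR state IN ('running', 'killed')]
job_id=60: ✗
job_id=61: ✓ → 96
job_id=62: ✓ → 213
job_id=63: ✓ → 127
job_id=64: ✗
job_id=65: ✓ → 238
job_id=66: ✗
job_id=67: ✓ → 18
job_id=68: ✓ → 94
job_id=69: ✓ → 86
job_id=70: ✓ → 140
job_id=71: ✓ → 106
job_id=72: ✓ → 20
job_id=73: ✗
runtime_s_min = MIN(96, 213, 127, 238, 18, 94, 86, 140, 106, 20) = 18

cpu_sum=1043, batch_sum=1350, runtime_s_min=18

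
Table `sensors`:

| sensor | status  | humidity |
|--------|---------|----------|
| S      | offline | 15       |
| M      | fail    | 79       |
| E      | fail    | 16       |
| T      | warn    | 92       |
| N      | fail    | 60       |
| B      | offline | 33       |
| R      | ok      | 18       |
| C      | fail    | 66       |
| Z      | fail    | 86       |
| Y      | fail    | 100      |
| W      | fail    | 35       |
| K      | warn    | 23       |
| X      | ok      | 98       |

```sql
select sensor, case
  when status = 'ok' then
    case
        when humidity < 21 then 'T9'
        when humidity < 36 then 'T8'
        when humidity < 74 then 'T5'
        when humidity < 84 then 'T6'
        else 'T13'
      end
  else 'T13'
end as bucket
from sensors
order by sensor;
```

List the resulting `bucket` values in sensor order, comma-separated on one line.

sensor=B: status='offline' → outer ELSE → T13
sensor=C: status='fail' → outer ELSE → T13
sensor=E: status='fail' → outer ELSE → T13
sensor=K: status='warn' → outer ELSE → T13
sensor=M: status='fail' → outer ELSE → T13
sensor=N: status='fail' → outer ELSE → T13
sensor=R: status='ok' → inner[humidity < 21] → T9
sensor=S: status='offline' → outer ELSE → T13
sensor=T: status='warn' → outer ELSE → T13
sensor=W: status='fail' → outer ELSE → T13
sensor=X: status='ok' → inner[ELSE] → T13
sensor=Y: status='fail' → outer ELSE → T13
sensor=Z: status='fail' → outer ELSE → T13

T13, T13, T13, T13, T13, T13, T9, T13, T13, T13, T13, T13, T13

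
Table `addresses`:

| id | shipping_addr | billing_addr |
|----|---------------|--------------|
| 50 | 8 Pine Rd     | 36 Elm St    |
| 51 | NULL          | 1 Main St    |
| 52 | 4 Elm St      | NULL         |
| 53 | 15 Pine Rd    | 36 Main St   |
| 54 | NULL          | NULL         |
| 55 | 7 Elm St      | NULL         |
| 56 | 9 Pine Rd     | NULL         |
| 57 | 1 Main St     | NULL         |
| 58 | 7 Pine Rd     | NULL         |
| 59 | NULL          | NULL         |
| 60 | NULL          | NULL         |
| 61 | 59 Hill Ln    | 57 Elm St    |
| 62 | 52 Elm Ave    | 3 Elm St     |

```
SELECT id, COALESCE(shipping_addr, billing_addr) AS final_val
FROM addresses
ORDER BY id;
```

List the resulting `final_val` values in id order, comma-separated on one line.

8 Pine Rd, 1 Main St, 4 Elm St, 15 Pine Rd, NULL, 7 Elm St, 9 Pine Rd, 1 Main St, 7 Pine Rd, NULL, NULL, 59 Hill Ln, 52 Elm Ave

id=50: shipping_addr=8 Pine Rd → 8 Pine Rd
id=51: shipping_addr=NULL, billing_addr=1 Main St → 1 Main St
id=52: shipping_addr=4 Elm St → 4 Elm St
id=53: shipping_addr=15 Pine Rd → 15 Pine Rd
id=54: shipping_addr=NULL, billing_addr=NULL (all NULL) → NULL
id=55: shipping_addr=7 Elm St → 7 Elm St
id=56: shipping_addr=9 Pine Rd → 9 Pine Rd
id=57: shipping_addr=1 Main St → 1 Main St
id=58: shipping_addr=7 Pine Rd → 7 Pine Rd
id=59: shipping_addr=NULL, billing_addr=NULL (all NULL) → NULL
id=60: shipping_addr=NULL, billing_addr=NULL (all NULL) → NULL
id=61: shipping_addr=59 Hill Ln → 59 Hill Ln
id=62: shipping_addr=52 Elm Ave → 52 Elm Ave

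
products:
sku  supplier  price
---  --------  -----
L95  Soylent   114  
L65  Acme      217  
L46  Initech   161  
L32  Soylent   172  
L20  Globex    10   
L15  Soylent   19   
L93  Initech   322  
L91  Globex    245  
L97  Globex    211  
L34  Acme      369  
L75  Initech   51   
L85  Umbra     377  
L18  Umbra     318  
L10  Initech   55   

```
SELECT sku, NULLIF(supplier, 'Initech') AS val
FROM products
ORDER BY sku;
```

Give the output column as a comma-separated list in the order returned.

sku=L10: supplier=Initech vs Initech: equal → NULL
sku=L15: supplier=Soylent vs Initech: differ → Soylent
sku=L18: supplier=Umbra vs Initech: differ → Umbra
sku=L20: supplier=Globex vs Initech: differ → Globex
sku=L32: supplier=Soylent vs Initech: differ → Soylent
sku=L34: supplier=Acme vs Initech: differ → Acme
sku=L46: supplier=Initech vs Initech: equal → NULL
sku=L65: supplier=Acme vs Initech: differ → Acme
sku=L75: supplier=Initech vs Initech: equal → NULL
sku=L85: supplier=Umbra vs Initech: differ → Umbra
sku=L91: supplier=Globex vs Initech: differ → Globex
sku=L93: supplier=Initech vs Initech: equal → NULL
sku=L95: supplier=Soylent vs Initech: differ → Soylent
sku=L97: supplier=Globex vs Initech: differ → Globex

NULL, Soylent, Umbra, Globex, Soylent, Acme, NULL, Acme, NULL, Umbra, Globex, NULL, Soylent, Globex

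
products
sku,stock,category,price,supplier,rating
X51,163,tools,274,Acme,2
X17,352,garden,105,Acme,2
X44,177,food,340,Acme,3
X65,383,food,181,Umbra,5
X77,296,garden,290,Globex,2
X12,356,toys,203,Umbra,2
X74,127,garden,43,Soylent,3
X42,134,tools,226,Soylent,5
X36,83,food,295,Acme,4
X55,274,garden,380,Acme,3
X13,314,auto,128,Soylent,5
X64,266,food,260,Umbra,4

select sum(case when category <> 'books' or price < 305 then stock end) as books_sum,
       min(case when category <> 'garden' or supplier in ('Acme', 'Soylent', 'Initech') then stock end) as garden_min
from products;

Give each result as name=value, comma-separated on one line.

books_sum=2925, garden_min=83

[books_sum: category <> 'books' or price < 305]
sku=X51: ✓ → 163
sku=X17: ✓ → 352
sku=X44: ✓ → 177
sku=X65: ✓ → 383
sku=X77: ✓ → 296
sku=X12: ✓ → 356
sku=X74: ✓ → 127
sku=X42: ✓ → 134
sku=X36: ✓ → 83
sku=X55: ✓ → 274
sku=X13: ✓ → 314
sku=X64: ✓ → 266
books_sum = 163 + 352 + 177 + 383 + 296 + 356 + 127 + 134 + 83 + 274 + 314 + 266 = 2925
—
[garden_min: category <> 'garden' or supplier in ('Acme', 'Soylent', 'Initech')]
sku=X51: ✓ → 163
sku=X17: ✓ → 352
sku=X44: ✓ → 177
sku=X65: ✓ → 383
sku=X77: ✗
sku=X12: ✓ → 356
sku=X74: ✓ → 127
sku=X42: ✓ → 134
sku=X36: ✓ → 83
sku=X55: ✓ → 274
sku=X13: ✓ → 314
sku=X64: ✓ → 266
garden_min = MIN(163, 352, 177, 383, 356, 127, 134, 83, 274, 314, 266) = 83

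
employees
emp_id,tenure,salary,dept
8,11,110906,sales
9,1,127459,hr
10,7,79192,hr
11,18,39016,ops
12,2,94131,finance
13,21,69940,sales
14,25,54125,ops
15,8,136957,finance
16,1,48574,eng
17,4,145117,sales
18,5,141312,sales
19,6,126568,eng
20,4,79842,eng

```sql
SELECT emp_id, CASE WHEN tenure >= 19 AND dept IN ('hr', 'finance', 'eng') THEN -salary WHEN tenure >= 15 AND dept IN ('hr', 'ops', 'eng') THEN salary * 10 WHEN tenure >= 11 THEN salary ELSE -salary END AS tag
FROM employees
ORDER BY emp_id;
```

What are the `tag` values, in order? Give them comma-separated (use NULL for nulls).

emp_id=8: tenure >= 11 → 110906
emp_id=9: ELSE → -127459
emp_id=10: ELSE → -79192
emp_id=11: tenure >= 15 AND dept IN ('hr', 'ops', 'eng') → 390160
emp_id=12: ELSE → -94131
emp_id=13: tenure >= 11 → 69940
emp_id=14: tenure >= 15 AND dept IN ('hr', 'ops', 'eng') → 541250
emp_id=15: ELSE → -136957
emp_id=16: ELSE → -48574
emp_id=17: ELSE → -145117
emp_id=18: ELSE → -141312
emp_id=19: ELSE → -126568
emp_id=20: ELSE → -79842

110906, -127459, -79192, 390160, -94131, 69940, 541250, -136957, -48574, -145117, -141312, -126568, -79842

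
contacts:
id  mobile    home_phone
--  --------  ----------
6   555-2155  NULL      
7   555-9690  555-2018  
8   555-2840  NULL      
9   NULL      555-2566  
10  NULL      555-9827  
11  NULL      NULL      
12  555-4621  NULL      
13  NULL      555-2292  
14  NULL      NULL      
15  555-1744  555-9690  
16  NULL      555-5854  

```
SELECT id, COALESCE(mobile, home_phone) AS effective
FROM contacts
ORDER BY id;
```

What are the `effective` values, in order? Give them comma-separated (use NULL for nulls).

555-2155, 555-9690, 555-2840, 555-2566, 555-9827, NULL, 555-4621, 555-2292, NULL, 555-1744, 555-5854

id=6: mobile=555-2155 → 555-2155
id=7: mobile=555-9690 → 555-9690
id=8: mobile=555-2840 → 555-2840
id=9: mobile=NULL, home_phone=555-2566 → 555-2566
id=10: mobile=NULL, home_phone=555-9827 → 555-9827
id=11: mobile=NULL, home_phone=NULL (all NULL) → NULL
id=12: mobile=555-4621 → 555-4621
id=13: mobile=NULL, home_phone=555-2292 → 555-2292
id=14: mobile=NULL, home_phone=NULL (all NULL) → NULL
id=15: mobile=555-1744 → 555-1744
id=16: mobile=NULL, home_phone=555-5854 → 555-5854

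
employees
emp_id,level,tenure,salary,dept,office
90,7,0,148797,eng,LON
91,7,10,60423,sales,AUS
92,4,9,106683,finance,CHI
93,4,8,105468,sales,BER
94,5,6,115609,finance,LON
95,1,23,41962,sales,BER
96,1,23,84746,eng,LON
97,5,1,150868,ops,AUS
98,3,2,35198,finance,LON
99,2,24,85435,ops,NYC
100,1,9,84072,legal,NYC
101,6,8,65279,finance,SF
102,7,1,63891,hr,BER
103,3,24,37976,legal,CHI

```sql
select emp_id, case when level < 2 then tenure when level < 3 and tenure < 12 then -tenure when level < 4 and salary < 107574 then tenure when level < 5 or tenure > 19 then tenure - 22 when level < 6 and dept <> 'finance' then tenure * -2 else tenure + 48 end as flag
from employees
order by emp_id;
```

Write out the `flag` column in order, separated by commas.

emp_id=90: ELSE → 48
emp_id=91: ELSE → 58
emp_id=92: level < 5 or tenure > 19 → -13
emp_id=93: level < 5 or tenure > 19 → -14
emp_id=94: ELSE → 54
emp_id=95: level < 2 → 23
emp_id=96: level < 2 → 23
emp_id=97: level < 6 and dept <> 'finance' → -2
emp_id=98: level < 4 and salary < 107574 → 2
emp_id=99: level < 4 and salary < 107574 → 24
emp_id=100: level < 2 → 9
emp_id=101: ELSE → 56
emp_id=102: ELSE → 49
emp_id=103: level < 4 and salary < 107574 → 24

48, 58, -13, -14, 54, 23, 23, -2, 2, 24, 9, 56, 49, 24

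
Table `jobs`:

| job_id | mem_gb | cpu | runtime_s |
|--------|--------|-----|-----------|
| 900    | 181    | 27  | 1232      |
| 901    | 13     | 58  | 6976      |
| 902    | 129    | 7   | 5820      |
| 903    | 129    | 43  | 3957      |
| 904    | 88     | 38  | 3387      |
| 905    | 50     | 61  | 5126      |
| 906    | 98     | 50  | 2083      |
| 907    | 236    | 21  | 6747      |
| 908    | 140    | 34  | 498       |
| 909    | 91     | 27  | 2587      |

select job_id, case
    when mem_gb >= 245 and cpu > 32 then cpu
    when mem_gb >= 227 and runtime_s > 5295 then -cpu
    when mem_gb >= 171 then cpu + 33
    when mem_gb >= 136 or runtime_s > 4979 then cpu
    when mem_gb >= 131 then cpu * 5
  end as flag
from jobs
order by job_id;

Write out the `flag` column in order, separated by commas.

60, 58, 7, NULL, NULL, 61, NULL, -21, 34, NULL

job_id=900: mem_gb >= 171 → 60
job_id=901: mem_gb >= 136 or runtime_s > 4979 → 58
job_id=902: mem_gb >= 136 or runtime_s > 4979 → 7
job_id=903: (no match → NULL) → NULL
job_id=904: (no match → NULL) → NULL
job_id=905: mem_gb >= 136 or runtime_s > 4979 → 61
job_id=906: (no match → NULL) → NULL
job_id=907: mem_gb >= 227 and runtime_s > 5295 → -21
job_id=908: mem_gb >= 136 or runtime_s > 4979 → 34
job_id=909: (no match → NULL) → NULL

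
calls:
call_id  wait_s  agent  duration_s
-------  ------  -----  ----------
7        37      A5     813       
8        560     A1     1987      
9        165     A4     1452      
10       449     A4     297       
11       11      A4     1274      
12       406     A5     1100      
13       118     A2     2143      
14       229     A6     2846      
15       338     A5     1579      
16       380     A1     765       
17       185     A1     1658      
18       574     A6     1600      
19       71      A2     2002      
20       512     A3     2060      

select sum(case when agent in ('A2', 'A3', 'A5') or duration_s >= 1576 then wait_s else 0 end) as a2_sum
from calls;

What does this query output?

call_id=7: ✓ → 37
call_id=8: ✓ → 560
call_id=9: ✗
call_id=10: ✗
call_id=11: ✗
call_id=12: ✓ → 406
call_id=13: ✓ → 118
call_id=14: ✓ → 229
call_id=15: ✓ → 338
call_id=16: ✗
call_id=17: ✓ → 185
call_id=18: ✓ → 574
call_id=19: ✓ → 71
call_id=20: ✓ → 512
a2_sum = 37 + 560 + 406 + 118 + 229 + 338 + 185 + 574 + 71 + 512 = 3030

3030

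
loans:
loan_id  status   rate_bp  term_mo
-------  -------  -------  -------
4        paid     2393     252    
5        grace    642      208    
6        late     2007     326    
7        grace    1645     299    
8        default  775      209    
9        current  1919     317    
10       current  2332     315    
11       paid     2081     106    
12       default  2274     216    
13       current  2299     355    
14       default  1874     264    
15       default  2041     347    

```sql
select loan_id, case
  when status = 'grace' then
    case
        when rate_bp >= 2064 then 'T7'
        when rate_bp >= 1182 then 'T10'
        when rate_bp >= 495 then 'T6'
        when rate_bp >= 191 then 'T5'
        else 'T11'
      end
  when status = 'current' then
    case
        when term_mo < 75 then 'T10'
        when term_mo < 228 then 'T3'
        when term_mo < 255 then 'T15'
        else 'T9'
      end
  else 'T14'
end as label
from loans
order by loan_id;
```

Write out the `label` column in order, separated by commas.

loan_id=4: status='paid' → outer ELSE → T14
loan_id=5: status='grace' → inner[rate_bp >= 495] → T6
loan_id=6: status='late' → outer ELSE → T14
loan_id=7: status='grace' → inner[rate_bp >= 1182] → T10
loan_id=8: status='default' → outer ELSE → T14
loan_id=9: status='current' → inner[ELSE] → T9
loan_id=10: status='current' → inner[ELSE] → T9
loan_id=11: status='paid' → outer ELSE → T14
loan_id=12: status='default' → outer ELSE → T14
loan_id=13: status='current' → inner[ELSE] → T9
loan_id=14: status='default' → outer ELSE → T14
loan_id=15: status='default' → outer ELSE → T14

T14, T6, T14, T10, T14, T9, T9, T14, T14, T9, T14, T14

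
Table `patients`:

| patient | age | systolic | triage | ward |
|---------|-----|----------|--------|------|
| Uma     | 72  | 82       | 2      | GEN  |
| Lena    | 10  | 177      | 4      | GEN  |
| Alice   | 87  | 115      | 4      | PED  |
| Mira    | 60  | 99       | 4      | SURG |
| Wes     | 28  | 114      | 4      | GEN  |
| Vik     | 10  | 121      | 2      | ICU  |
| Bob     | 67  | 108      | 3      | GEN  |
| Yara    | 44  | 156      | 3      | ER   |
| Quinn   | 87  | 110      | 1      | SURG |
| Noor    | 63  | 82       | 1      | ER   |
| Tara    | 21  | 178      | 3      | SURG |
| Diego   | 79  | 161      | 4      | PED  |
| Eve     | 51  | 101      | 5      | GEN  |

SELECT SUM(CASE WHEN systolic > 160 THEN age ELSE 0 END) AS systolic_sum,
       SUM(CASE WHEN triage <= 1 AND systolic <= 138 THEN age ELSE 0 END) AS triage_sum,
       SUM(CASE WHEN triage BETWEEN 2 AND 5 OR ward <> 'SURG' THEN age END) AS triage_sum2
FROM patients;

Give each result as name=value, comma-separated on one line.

[systolic_sum: systolic > 160]
patient=Uma: ✗
patient=Lena: ✓ → 10
patient=Alice: ✗
patient=Mira: ✗
patient=Wes: ✗
patient=Vik: ✗
patient=Bob: ✗
patient=Yara: ✗
patient=Quinn: ✗
patient=Noor: ✗
patient=Tara: ✓ → 21
patient=Diego: ✓ → 79
patient=Eve: ✗
systolic_sum = 10 + 21 + 79 = 110
—
[triage_sum: triage <= 1 AND systolic <= 138]
patient=Uma: ✗
patient=Lena: ✗
patient=Alice: ✗
patient=Mira: ✗
patient=Wes: ✗
patient=Vik: ✗
patient=Bob: ✗
patient=Yara: ✗
patient=Quinn: ✓ → 87
patient=Noor: ✓ → 63
patient=Tara: ✗
patient=Diego: ✗
patient=Eve: ✗
triage_sum = 87 + 63 = 150
—
[triage_sum2: triage BETWEEN 2 AND 5 OR ward <> 'SURG']
patient=Uma: ✓ → 72
patient=Lena: ✓ → 10
patient=Alice: ✓ → 87
patient=Mira: ✓ → 60
patient=Wes: ✓ → 28
patient=Vik: ✓ → 10
patient=Bob: ✓ → 67
patient=Yara: ✓ → 44
patient=Quinn: ✗
patient=Noor: ✓ → 63
patient=Tara: ✓ → 21
patient=Diego: ✓ → 79
patient=Eve: ✓ → 51
triage_sum2 = 72 + 10 + 87 + 60 + 28 + 10 + 67 + 44 + 63 + 21 + 79 + 51 = 592

systolic_sum=110, triage_sum=150, triage_sum2=592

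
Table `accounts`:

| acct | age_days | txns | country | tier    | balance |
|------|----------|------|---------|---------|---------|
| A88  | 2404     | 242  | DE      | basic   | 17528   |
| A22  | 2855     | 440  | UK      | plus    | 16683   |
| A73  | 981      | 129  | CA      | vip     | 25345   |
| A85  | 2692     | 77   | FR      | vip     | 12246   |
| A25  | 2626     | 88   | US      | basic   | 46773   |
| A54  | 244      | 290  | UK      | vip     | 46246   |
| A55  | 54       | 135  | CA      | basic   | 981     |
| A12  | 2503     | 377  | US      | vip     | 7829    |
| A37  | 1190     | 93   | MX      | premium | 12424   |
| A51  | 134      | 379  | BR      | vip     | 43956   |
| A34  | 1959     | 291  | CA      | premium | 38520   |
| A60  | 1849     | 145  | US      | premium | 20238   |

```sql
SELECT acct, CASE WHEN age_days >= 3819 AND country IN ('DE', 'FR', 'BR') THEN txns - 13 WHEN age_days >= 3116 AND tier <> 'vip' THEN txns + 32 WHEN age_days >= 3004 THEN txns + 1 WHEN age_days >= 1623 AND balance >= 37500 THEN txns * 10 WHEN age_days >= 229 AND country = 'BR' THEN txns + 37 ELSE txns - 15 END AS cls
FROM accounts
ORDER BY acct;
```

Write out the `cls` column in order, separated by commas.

acct=A12: ELSE → 362
acct=A22: ELSE → 425
acct=A25: age_days >= 1623 AND balance >= 37500 → 880
acct=A34: age_days >= 1623 AND balance >= 37500 → 2910
acct=A37: ELSE → 78
acct=A51: ELSE → 364
acct=A54: ELSE → 275
acct=A55: ELSE → 120
acct=A60: ELSE → 130
acct=A73: ELSE → 114
acct=A85: ELSE → 62
acct=A88: ELSE → 227

362, 425, 880, 2910, 78, 364, 275, 120, 130, 114, 62, 227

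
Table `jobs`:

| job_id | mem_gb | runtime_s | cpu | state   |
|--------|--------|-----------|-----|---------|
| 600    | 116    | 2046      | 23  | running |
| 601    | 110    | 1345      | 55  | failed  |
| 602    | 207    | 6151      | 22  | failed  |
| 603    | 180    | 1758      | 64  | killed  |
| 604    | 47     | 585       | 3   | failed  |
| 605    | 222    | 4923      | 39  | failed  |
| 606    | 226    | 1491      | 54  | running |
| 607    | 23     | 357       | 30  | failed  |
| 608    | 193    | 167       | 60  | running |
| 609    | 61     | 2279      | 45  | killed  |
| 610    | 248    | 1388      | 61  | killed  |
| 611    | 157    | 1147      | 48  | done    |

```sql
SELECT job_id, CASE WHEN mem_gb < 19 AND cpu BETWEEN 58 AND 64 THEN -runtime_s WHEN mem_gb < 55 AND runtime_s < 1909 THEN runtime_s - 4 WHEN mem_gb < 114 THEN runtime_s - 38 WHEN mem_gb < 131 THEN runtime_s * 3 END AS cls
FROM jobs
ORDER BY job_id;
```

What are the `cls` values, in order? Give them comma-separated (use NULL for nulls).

job_id=600: mem_gb < 131 → 6138
job_id=601: mem_gb < 114 → 1307
job_id=602: (no match → NULL) → NULL
job_id=603: (no match → NULL) → NULL
job_id=604: mem_gb < 55 AND runtime_s < 1909 → 581
job_id=605: (no match → NULL) → NULL
job_id=606: (no match → NULL) → NULL
job_id=607: mem_gb < 55 AND runtime_s < 1909 → 353
job_id=608: (no match → NULL) → NULL
job_id=609: mem_gb < 114 → 2241
job_id=610: (no match → NULL) → NULL
job_id=611: (no match → NULL) → NULL

6138, 1307, NULL, NULL, 581, NULL, NULL, 353, NULL, 2241, NULL, NULL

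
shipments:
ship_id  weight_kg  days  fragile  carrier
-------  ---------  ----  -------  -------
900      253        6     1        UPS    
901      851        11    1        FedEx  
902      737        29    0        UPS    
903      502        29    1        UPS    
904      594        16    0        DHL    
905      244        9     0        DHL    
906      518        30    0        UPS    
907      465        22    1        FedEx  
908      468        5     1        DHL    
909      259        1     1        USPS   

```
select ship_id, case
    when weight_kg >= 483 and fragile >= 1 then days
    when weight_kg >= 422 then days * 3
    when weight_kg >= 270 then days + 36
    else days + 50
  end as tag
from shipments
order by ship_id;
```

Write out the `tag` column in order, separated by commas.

56, 11, 87, 29, 48, 59, 90, 66, 15, 51

ship_id=900: ELSE → 56
ship_id=901: weight_kg >= 483 and fragile >= 1 → 11
ship_id=902: weight_kg >= 422 → 87
ship_id=903: weight_kg >= 483 and fragile >= 1 → 29
ship_id=904: weight_kg >= 422 → 48
ship_id=905: ELSE → 59
ship_id=906: weight_kg >= 422 → 90
ship_id=907: weight_kg >= 422 → 66
ship_id=908: weight_kg >= 422 → 15
ship_id=909: ELSE → 51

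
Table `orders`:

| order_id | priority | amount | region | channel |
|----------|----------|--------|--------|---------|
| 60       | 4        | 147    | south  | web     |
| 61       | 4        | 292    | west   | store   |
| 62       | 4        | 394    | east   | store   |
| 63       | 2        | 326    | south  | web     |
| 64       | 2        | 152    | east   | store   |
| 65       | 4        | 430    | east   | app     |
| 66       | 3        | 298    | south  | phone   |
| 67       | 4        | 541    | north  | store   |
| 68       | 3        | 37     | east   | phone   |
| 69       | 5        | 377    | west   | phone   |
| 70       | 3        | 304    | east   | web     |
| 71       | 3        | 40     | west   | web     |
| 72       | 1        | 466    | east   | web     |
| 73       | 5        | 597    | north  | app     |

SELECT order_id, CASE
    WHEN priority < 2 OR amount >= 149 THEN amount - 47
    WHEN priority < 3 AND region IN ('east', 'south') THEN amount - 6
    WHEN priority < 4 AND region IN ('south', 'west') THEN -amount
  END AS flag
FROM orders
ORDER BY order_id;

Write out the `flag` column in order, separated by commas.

NULL, 245, 347, 279, 105, 383, 251, 494, NULL, 330, 257, -40, 419, 550

order_id=60: (no match → NULL) → NULL
order_id=61: priority < 2 OR amount >= 149 → 245
order_id=62: priority < 2 OR amount >= 149 → 347
order_id=63: priority < 2 OR amount >= 149 → 279
order_id=64: priority < 2 OR amount >= 149 → 105
order_id=65: priority < 2 OR amount >= 149 → 383
order_id=66: priority < 2 OR amount >= 149 → 251
order_id=67: priority < 2 OR amount >= 149 → 494
order_id=68: (no match → NULL) → NULL
order_id=69: priority < 2 OR amount >= 149 → 330
order_id=70: priority < 2 OR amount >= 149 → 257
order_id=71: priority < 4 AND region IN ('south', 'west') → -40
order_id=72: priority < 2 OR amount >= 149 → 419
order_id=73: priority < 2 OR amount >= 149 → 550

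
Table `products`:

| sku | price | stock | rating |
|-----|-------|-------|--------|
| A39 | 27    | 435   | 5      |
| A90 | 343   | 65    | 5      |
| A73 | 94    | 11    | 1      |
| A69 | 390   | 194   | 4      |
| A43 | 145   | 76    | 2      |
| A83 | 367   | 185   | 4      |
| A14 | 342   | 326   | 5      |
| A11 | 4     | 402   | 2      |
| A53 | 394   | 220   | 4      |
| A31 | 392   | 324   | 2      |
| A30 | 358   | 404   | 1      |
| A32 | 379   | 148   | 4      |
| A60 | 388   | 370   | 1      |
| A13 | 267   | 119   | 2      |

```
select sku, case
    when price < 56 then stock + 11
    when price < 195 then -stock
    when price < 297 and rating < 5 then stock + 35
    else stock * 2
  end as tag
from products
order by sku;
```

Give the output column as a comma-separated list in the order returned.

413, 154, 652, 808, 648, 296, 446, -76, 440, 740, 388, -11, 370, 130

sku=A11: price < 56 → 413
sku=A13: price < 297 and rating < 5 → 154
sku=A14: ELSE → 652
sku=A30: ELSE → 808
sku=A31: ELSE → 648
sku=A32: ELSE → 296
sku=A39: price < 56 → 446
sku=A43: price < 195 → -76
sku=A53: ELSE → 440
sku=A60: ELSE → 740
sku=A69: ELSE → 388
sku=A73: price < 195 → -11
sku=A83: ELSE → 370
sku=A90: ELSE → 130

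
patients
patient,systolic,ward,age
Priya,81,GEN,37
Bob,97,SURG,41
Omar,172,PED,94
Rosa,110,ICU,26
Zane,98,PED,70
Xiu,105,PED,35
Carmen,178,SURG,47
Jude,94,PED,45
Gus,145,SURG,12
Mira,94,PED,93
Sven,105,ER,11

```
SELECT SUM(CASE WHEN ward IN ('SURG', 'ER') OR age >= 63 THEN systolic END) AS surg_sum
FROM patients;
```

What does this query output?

patient=Priya: ✗
patient=Bob: ✓ → 97
patient=Omar: ✓ → 172
patient=Rosa: ✗
patient=Zane: ✓ → 98
patient=Xiu: ✗
patient=Carmen: ✓ → 178
patient=Jude: ✗
patient=Gus: ✓ → 145
patient=Mira: ✓ → 94
patient=Sven: ✓ → 105
surg_sum = 97 + 172 + 98 + 178 + 145 + 94 + 105 = 889

889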